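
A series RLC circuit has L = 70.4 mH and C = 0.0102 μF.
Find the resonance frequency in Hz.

Step 1 — Resonance condition Im(Z)=0 gives ω₀ = 1/√(LC).
Step 2 — ω₀ = 1/√(0.0704·1.02e-08) = 3.732e+04 rad/s.
Step 3 — f₀ = ω₀/(2π) = 5939 Hz.

f₀ = 5939 Hz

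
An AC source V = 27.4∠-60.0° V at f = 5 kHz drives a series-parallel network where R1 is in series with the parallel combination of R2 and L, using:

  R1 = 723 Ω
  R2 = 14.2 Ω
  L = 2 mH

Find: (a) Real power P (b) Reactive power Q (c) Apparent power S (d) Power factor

Step 1 — Angular frequency: ω = 2π·f = 2π·5000 = 3.142e+04 rad/s.
Step 2 — Component impedances:
  R1: Z = R = 723 Ω
  R2: Z = R = 14.2 Ω
  L: Z = jωL = j·3.142e+04·0.002 = 0 + j62.83 Ω
Step 3 — Parallel branch: R2 || L = 1/(1/R2 + 1/L) = 13.51 + j3.053 Ω.
Step 4 — Series with R1: Z_total = R1 + (R2 || L) = 736.5 + j3.053 Ω = 736.5∠0.2° Ω.
Step 5 — Source phasor: V = 27.4∠-60.0° V = 13.7 - j23.73 V.
Step 6 — Current: I = V / Z = 0.01847 - j0.03229 A = 0.0372∠-60.2° A.
Step 7 — Complex power: S = V·I* = 1.019 + j0.004226 VA.
Step 8 — Real power: P = Re(S) = 1.019 W.
Step 9 — Reactive power: Q = Im(S) = 0.004226 VAR.
Step 10 — Apparent power: |S| = 1.019 VA.
Step 11 — Power factor: PF = P/|S| = 1 (lagging).

(a) P = 1.019 W  (b) Q = 0.004226 VAR  (c) S = 1.019 VA  (d) PF = 1 (lagging)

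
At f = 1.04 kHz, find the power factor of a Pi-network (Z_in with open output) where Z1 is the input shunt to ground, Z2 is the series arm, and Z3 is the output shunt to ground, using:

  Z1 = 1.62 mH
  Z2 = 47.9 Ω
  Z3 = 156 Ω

Step 1 — Angular frequency: ω = 2π·f = 2π·1040 = 6535 rad/s.
Step 2 — Component impedances:
  Z1: Z = jωL = j·6535·0.00162 = 0 + j10.59 Ω
  Z2: Z = R = 47.9 Ω
  Z3: Z = R = 156 Ω
Step 3 — With open output, the series arm Z2 and the output shunt Z3 appear in series to ground: Z2 + Z3 = 203.9 Ω.
Step 4 — Parallel with input shunt Z1: Z_in = Z1 || (Z2 + Z3) = 0.5481 + j10.56 Ω = 10.57∠87.0° Ω.
Step 5 — Power factor: PF = cos(φ) = Re(Z)/|Z| = 0.5481/10.57 = 0.05185.
Step 6 — Type: Im(Z) = 10.56 ⇒ lagging (phase φ = 87.0°).

PF = 0.05185 (lagging, φ = 87.0°)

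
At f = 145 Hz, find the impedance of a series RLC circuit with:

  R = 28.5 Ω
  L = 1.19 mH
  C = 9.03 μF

Step 1 — Angular frequency: ω = 2π·f = 2π·145 = 911.1 rad/s.
Step 2 — Component impedances:
  R: Z = R = 28.5 Ω
  L: Z = jωL = j·911.1·0.00119 = 0 + j1.084 Ω
  C: Z = 1/(jωC) = -j/(ω·C) = 0 - j121.6 Ω
Step 3 — Series combination: Z_total = R + L + C = 28.5 - j120.5 Ω = 123.8∠-76.7° Ω.

Z = 28.5 - j120.5 Ω = 123.8∠-76.7° Ω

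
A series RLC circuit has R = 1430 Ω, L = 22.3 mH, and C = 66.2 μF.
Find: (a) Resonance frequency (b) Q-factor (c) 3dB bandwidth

Step 1 — Resonance: ω₀ = 1/√(LC) = 1/√(0.0223·6.62e-05) = 823 rad/s.
Step 2 — f₀ = ω₀/(2π) = 131 Hz.
Step 3 — Series Q: Q = ω₀L/R = 823·0.0223/1430 = 0.01283.
Step 4 — Bandwidth: Δω = ω₀/Q = 6.413e+04 rad/s; BW = Δω/(2π) = 1.021e+04 Hz.

(a) f₀ = 131 Hz  (b) Q = 0.01283  (c) BW = 1.021e+04 Hz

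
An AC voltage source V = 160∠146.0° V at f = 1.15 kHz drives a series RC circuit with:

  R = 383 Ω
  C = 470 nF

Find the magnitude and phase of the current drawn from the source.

Step 1 — Angular frequency: ω = 2π·f = 2π·1150 = 7226 rad/s.
Step 2 — Component impedances:
  R: Z = R = 383 Ω
  C: Z = 1/(jωC) = -j/(ω·C) = 0 - j294.5 Ω
Step 3 — Series combination: Z_total = R + C = 383 - j294.5 Ω = 483.1∠-37.6° Ω.
Step 4 — Source phasor: V = 160∠146.0° V = -132.6 + j89.47 V.
Step 5 — Ohm's law: I = V / Z_total = (-132.6 + j89.47) / (383 - j294.5) = -0.3306 - j0.02053 A.
Step 6 — Convert to polar: |I| = 0.3312 A, ∠I = -176.4°.

I = 0.3312∠-176.4° A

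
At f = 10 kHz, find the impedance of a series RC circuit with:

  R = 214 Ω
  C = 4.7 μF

Step 1 — Angular frequency: ω = 2π·f = 2π·1e+04 = 6.283e+04 rad/s.
Step 2 — Component impedances:
  R: Z = R = 214 Ω
  C: Z = 1/(jωC) = -j/(ω·C) = 0 - j3.386 Ω
Step 3 — Series combination: Z_total = R + C = 214 - j3.386 Ω = 214∠-0.9° Ω.

Z = 214 - j3.386 Ω = 214∠-0.9° Ω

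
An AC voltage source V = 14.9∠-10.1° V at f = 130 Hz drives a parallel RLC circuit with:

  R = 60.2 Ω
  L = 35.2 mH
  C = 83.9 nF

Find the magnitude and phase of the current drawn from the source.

Step 1 — Angular frequency: ω = 2π·f = 2π·130 = 816.8 rad/s.
Step 2 — Component impedances:
  R: Z = R = 60.2 Ω
  L: Z = jωL = j·816.8·0.0352 = 0 + j28.75 Ω
  C: Z = 1/(jωC) = -j/(ω·C) = 0 - j1.459e+04 Ω
Step 3 — Parallel combination: 1/Z_total = 1/R + 1/L + 1/C; Z_total = 11.22 + j23.44 Ω = 25.99∠64.4° Ω.
Step 4 — Source phasor: V = 14.9∠-10.1° V = 14.67 - j2.613 V.
Step 5 — Ohm's law: I = V / Z_total = (14.67 - j2.613) / (11.22 + j23.44) = 0.153 - j0.5526 A.
Step 6 — Convert to polar: |I| = 0.5734 A, ∠I = -74.5°.

I = 0.5734∠-74.5° A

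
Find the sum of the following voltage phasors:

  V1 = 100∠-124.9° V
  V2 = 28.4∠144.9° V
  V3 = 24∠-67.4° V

Step 1 — Convert each phasor to rectangular form:
  V1 = 100·(cos(-124.9°) + j·sin(-124.9°)) = -57.21 - j82.02 V
  V2 = 28.4·(cos(144.9°) + j·sin(144.9°)) = -23.24 + j16.33 V
  V3 = 24·(cos(-67.4°) + j·sin(-67.4°)) = 9.223 - j22.16 V
Step 2 — Sum components: V_total = -71.23 - j87.84 V.
Step 3 — Convert to polar: |V_total| = 113.1 V, ∠V_total = -129.0°.

V_total = 113.1∠-129.0° V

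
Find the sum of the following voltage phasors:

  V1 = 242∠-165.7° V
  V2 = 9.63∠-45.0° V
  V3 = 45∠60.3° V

Step 1 — Convert each phasor to rectangular form:
  V1 = 242·(cos(-165.7°) + j·sin(-165.7°)) = -234.5 - j59.77 V
  V2 = 9.63·(cos(-45.0°) + j·sin(-45.0°)) = 6.809 - j6.809 V
  V3 = 45·(cos(60.3°) + j·sin(60.3°)) = 22.3 + j39.09 V
Step 2 — Sum components: V_total = -205.4 - j27.49 V.
Step 3 — Convert to polar: |V_total| = 207.2 V, ∠V_total = -172.4°.

V_total = 207.2∠-172.4° V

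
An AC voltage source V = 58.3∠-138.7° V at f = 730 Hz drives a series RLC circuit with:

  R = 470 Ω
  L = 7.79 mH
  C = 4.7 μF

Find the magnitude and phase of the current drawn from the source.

Step 1 — Angular frequency: ω = 2π·f = 2π·730 = 4587 rad/s.
Step 2 — Component impedances:
  R: Z = R = 470 Ω
  L: Z = jωL = j·4587·0.00779 = 0 + j35.73 Ω
  C: Z = 1/(jωC) = -j/(ω·C) = 0 - j46.39 Ω
Step 3 — Series combination: Z_total = R + L + C = 470 - j10.66 Ω = 470.1∠-1.3° Ω.
Step 4 — Source phasor: V = 58.3∠-138.7° V = -43.8 - j38.48 V.
Step 5 — Ohm's law: I = V / Z_total = (-43.8 - j38.48) / (470 - j10.66) = -0.09129 - j0.08394 A.
Step 6 — Convert to polar: |I| = 0.124 A, ∠I = -137.4°.

I = 0.124∠-137.4° A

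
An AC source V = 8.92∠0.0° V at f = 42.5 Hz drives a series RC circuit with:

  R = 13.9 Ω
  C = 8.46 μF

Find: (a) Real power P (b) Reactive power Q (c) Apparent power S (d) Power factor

Step 1 — Angular frequency: ω = 2π·f = 2π·42.5 = 267 rad/s.
Step 2 — Component impedances:
  R: Z = R = 13.9 Ω
  C: Z = 1/(jωC) = -j/(ω·C) = 0 - j442.7 Ω
Step 3 — Series combination: Z_total = R + C = 13.9 - j442.7 Ω = 442.9∠-88.2° Ω.
Step 4 — Source phasor: V = 8.92∠0.0° V = 8.92 V.
Step 5 — Current: I = V / Z = 0.0006322 + j0.02013 A = 0.02014∠88.2° A.
Step 6 — Complex power: S = V·I* = 0.005639 - j0.1796 VA.
Step 7 — Real power: P = Re(S) = 0.005639 W.
Step 8 — Reactive power: Q = Im(S) = -0.1796 VAR.
Step 9 — Apparent power: |S| = 0.1797 VA.
Step 10 — Power factor: PF = P/|S| = 0.03139 (leading).

(a) P = 0.005639 W  (b) Q = -0.1796 VAR  (c) S = 0.1797 VA  (d) PF = 0.03139 (leading)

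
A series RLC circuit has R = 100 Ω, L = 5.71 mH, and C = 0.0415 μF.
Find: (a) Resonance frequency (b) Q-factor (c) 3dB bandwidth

Step 1 — Resonance: ω₀ = 1/√(LC) = 1/√(0.00571·4.15e-08) = 6.496e+04 rad/s.
Step 2 — f₀ = ω₀/(2π) = 1.034e+04 Hz.
Step 3 — Series Q: Q = ω₀L/R = 6.496e+04·0.00571/100 = 3.709.
Step 4 — Bandwidth: Δω = ω₀/Q = 1.751e+04 rad/s; BW = Δω/(2π) = 2787 Hz.

(a) f₀ = 1.034e+04 Hz  (b) Q = 3.709  (c) BW = 2787 Hz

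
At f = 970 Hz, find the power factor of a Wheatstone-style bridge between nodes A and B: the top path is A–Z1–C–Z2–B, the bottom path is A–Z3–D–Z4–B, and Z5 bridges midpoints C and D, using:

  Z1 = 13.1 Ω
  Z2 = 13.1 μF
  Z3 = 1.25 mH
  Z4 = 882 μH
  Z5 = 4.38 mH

Step 1 — Angular frequency: ω = 2π·f = 2π·970 = 6095 rad/s.
Step 2 — Component impedances:
  Z1: Z = R = 13.1 Ω
  Z2: Z = 1/(jωC) = -j/(ω·C) = 0 - j12.52 Ω
  Z3: Z = jωL = j·6095·0.00125 = 0 + j7.618 Ω
  Z4: Z = jωL = j·6095·0.000882 = 0 + j5.376 Ω
  Z5: Z = jωL = j·6095·0.00438 = 0 + j26.69 Ω
Step 3 — Bridge requires nodal analysis (the Z5 bridge couples midpoints C and D, so the two paths cannot be reduced to a simple series/parallel combination). Setting node B to ground and injecting 1 A at node A, the 3-node admittance system at A, C, D solves to V_A = Z_AB = 16.64 + j14.24 Ω = 21.9∠40.6° Ω.
Step 4 — Power factor: PF = cos(φ) = Re(Z)/|Z| = 16.638/21.901 = 0.7597.
Step 5 — Type: Im(Z) = 14.24 ⇒ lagging (phase φ = 40.6°).

PF = 0.7597 (lagging, φ = 40.6°)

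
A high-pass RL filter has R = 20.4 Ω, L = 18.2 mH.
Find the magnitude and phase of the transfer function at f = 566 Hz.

Step 1 — Angular frequency: ω = 2π·566 = 3556 rad/s.
Step 2 — Transfer function: H(jω) = jωL/(R + jωL).
Step 3 — Numerator jωL = j·64.72; denominator R + jωL = 20.4 + j64.72.
Step 4 — H = 0.9096 + j0.2867.
Step 5 — Magnitude: |H| = 0.9537 (-0.4 dB); phase: φ = 17.5°.

|H| = 0.9537 (-0.4 dB), φ = 17.5°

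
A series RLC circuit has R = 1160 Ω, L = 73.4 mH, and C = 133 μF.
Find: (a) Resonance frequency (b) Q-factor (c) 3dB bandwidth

Step 1 — Resonance condition Im(Z)=0 gives ω₀ = 1/√(LC).
Step 2 — ω₀ = 1/√(0.0734·0.000133) = 320.1 rad/s.
Step 3 — f₀ = ω₀/(2π) = 50.94 Hz.
Step 4 — Series Q: Q = ω₀L/R = 320.1·0.0734/1160 = 0.02025.
Step 5 — 3dB bandwidth: Δω = ω₀/Q = 1.58e+04 rad/s; BW = Δω/(2π) = 2515 Hz.

(a) f₀ = 50.94 Hz  (b) Q = 0.02025  (c) BW = 2515 Hz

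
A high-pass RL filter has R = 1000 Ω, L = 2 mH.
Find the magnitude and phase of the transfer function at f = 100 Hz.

Step 1 — Angular frequency: ω = 2π·100 = 628.3 rad/s.
Step 2 — Transfer function: H(jω) = jωL/(R + jωL).
Step 3 — Numerator jωL = j·1.257; denominator R + jωL = 1000 + j1.257.
Step 4 — H = 1.579e-06 + j0.001257.
Step 5 — Magnitude: |H| = 0.001257 (-58.0 dB); phase: φ = 89.9°.

|H| = 0.001257 (-58.0 dB), φ = 89.9°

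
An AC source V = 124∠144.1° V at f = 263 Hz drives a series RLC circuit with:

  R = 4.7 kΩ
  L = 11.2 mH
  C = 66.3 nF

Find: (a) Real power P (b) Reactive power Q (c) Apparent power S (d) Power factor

Step 1 — Angular frequency: ω = 2π·f = 2π·263 = 1652 rad/s.
Step 2 — Component impedances:
  R: Z = R = 4700 Ω
  L: Z = jωL = j·1652·0.0112 = 0 + j18.51 Ω
  C: Z = 1/(jωC) = -j/(ω·C) = 0 - j9127 Ω
Step 3 — Series combination: Z_total = R + L + C = 4700 - j9109 Ω = 1.025e+04∠-62.7° Ω.
Step 4 — Source phasor: V = 124∠144.1° V = -100.4 + j72.71 V.
Step 5 — Current: I = V / Z = -0.0108 - j0.005456 A = 0.0121∠-153.2° A.
Step 6 — Complex power: S = V·I* = 0.6878 - j1.333 VA.
Step 7 — Real power: P = Re(S) = 0.6878 W.
Step 8 — Reactive power: Q = Im(S) = -1.333 VAR.
Step 9 — Apparent power: |S| = 1.5 VA.
Step 10 — Power factor: PF = P/|S| = 0.4585 (leading).

(a) P = 0.6878 W  (b) Q = -1.333 VAR  (c) S = 1.5 VA  (d) PF = 0.4585 (leading)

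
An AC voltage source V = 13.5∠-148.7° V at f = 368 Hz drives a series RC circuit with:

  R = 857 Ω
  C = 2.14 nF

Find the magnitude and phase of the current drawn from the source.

Step 1 — Angular frequency: ω = 2π·f = 2π·368 = 2312 rad/s.
Step 2 — Component impedances:
  R: Z = R = 857 Ω
  C: Z = 1/(jωC) = -j/(ω·C) = 0 - j2.021e+05 Ω
Step 3 — Series combination: Z_total = R + C = 857 - j2.021e+05 Ω = 2.021e+05∠-89.8° Ω.
Step 4 — Source phasor: V = 13.5∠-148.7° V = -11.54 - j7.014 V.
Step 5 — Ohm's law: I = V / Z_total = (-11.54 - j7.014) / (857 - j2.021e+05) = 3.446e-05 - j5.722e-05 A.
Step 6 — Convert to polar: |I| = 6.68e-05 A, ∠I = -58.9°.

I = 6.68e-05∠-58.9° A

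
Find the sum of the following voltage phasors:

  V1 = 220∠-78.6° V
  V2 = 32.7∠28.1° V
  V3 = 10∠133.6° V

Step 1 — Convert each phasor to rectangular form:
  V1 = 220·(cos(-78.6°) + j·sin(-78.6°)) = 43.48 - j215.7 V
  V2 = 32.7·(cos(28.1°) + j·sin(28.1°)) = 28.85 + j15.4 V
  V3 = 10·(cos(133.6°) + j·sin(133.6°)) = -6.896 + j7.242 V
Step 2 — Sum components: V_total = 65.43 - j193 V.
Step 3 — Convert to polar: |V_total| = 203.8 V, ∠V_total = -71.3°.

V_total = 203.8∠-71.3° V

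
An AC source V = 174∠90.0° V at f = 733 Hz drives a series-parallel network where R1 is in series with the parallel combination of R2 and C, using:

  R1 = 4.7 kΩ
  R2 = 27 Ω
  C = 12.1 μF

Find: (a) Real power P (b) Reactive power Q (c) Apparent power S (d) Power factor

Step 1 — Angular frequency: ω = 2π·f = 2π·733 = 4606 rad/s.
Step 2 — Component impedances:
  R1: Z = R = 4700 Ω
  R2: Z = R = 27 Ω
  C: Z = 1/(jωC) = -j/(ω·C) = 0 - j17.94 Ω
Step 3 — Parallel branch: R2 || C = 1/(1/R2 + 1/C) = 8.272 - j12.45 Ω.
Step 4 — Series with R1: Z_total = R1 + (R2 || C) = 4708 - j12.45 Ω = 4708∠-0.2° Ω.
Step 5 — Source phasor: V = 174∠90.0° V = 0 + j174 V.
Step 6 — Current: I = V / Z = -9.77e-05 + j0.03696 A = 0.03696∠90.2° A.
Step 7 — Complex power: S = V·I* = 6.43 - j0.017 VA.
Step 8 — Real power: P = Re(S) = 6.43 W.
Step 9 — Reactive power: Q = Im(S) = -0.017 VAR.
Step 10 — Apparent power: |S| = 6.43 VA.
Step 11 — Power factor: PF = P/|S| = 1 (leading).

(a) P = 6.43 W  (b) Q = -0.017 VAR  (c) S = 6.43 VA  (d) PF = 1 (leading)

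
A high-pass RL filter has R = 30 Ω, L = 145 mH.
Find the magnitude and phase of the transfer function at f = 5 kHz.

Step 1 — Angular frequency: ω = 2π·5000 = 3.142e+04 rad/s.
Step 2 — Transfer function: H(jω) = jωL/(R + jωL).
Step 3 — Numerator jωL = j·4555; denominator R + jωL = 30 + j4555.
Step 4 — H = 1 + j0.006585.
Step 5 — Magnitude: |H| = 1 (-0.0 dB); phase: φ = 0.4°.

|H| = 1 (-0.0 dB), φ = 0.4°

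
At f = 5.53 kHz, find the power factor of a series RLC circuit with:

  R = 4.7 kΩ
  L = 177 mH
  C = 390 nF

Step 1 — Angular frequency: ω = 2π·f = 2π·5530 = 3.475e+04 rad/s.
Step 2 — Component impedances:
  R: Z = R = 4700 Ω
  L: Z = jωL = j·3.475e+04·0.177 = 0 + j6150 Ω
  C: Z = 1/(jωC) = -j/(ω·C) = 0 - j73.8 Ω
Step 3 — Series combination: Z_total = R + L + C = 4700 + j6076 Ω = 7682∠52.3° Ω.
Step 4 — Power factor: PF = cos(φ) = Re(Z)/|Z| = 4700/7682 = 0.6118.
Step 5 — Type: Im(Z) = 6076 ⇒ lagging (phase φ = 52.3°).

PF = 0.6118 (lagging, φ = 52.3°)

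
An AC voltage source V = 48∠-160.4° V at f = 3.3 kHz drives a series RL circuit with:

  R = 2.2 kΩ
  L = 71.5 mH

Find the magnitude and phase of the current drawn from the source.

Step 1 — Angular frequency: ω = 2π·f = 2π·3300 = 2.073e+04 rad/s.
Step 2 — Component impedances:
  R: Z = R = 2200 Ω
  L: Z = jωL = j·2.073e+04·0.0715 = 0 + j1483 Ω
Step 3 — Series combination: Z_total = R + L = 2200 + j1483 Ω = 2653∠34.0° Ω.
Step 4 — Source phasor: V = 48∠-160.4° V = -45.22 - j16.1 V.
Step 5 — Ohm's law: I = V / Z_total = (-45.22 - j16.1) / (2200 + j1483) = -0.01753 + j0.004492 A.
Step 6 — Convert to polar: |I| = 0.01809 A, ∠I = 165.6°.

I = 0.01809∠165.6° A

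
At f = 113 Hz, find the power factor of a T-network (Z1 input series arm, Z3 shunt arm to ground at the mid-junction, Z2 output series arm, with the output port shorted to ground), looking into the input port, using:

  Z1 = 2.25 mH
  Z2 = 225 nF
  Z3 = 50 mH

Step 1 — Angular frequency: ω = 2π·f = 2π·113 = 710 rad/s.
Step 2 — Component impedances:
  Z1: Z = jωL = j·710·0.00225 = 0 + j1.597 Ω
  Z2: Z = 1/(jωC) = -j/(ω·C) = 0 - j6260 Ω
  Z3: Z = jωL = j·710·0.05 = 0 + j35.5 Ω
Step 3 — With the output port shorted to ground, the output series arm Z2 runs from the junction to ground; the shunt arm Z3 also runs from the junction to ground. They appear in parallel: Z3 || Z2 = 0 + j35.7 Ω.
Step 4 — Series with input arm Z1: Z_in = Z1 + (Z3 || Z2) = 0 + j37.3 Ω = 37.3∠90.0° Ω.
Step 5 — Power factor: PF = cos(φ) = Re(Z)/|Z| = 0/37.3 = 0.
Step 6 — Type: Im(Z) = 37.3 ⇒ lagging (phase φ = 90.0°).

PF = 0 (lagging, φ = 90.0°)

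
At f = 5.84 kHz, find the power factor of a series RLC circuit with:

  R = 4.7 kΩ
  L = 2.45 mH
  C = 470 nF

Step 1 — Angular frequency: ω = 2π·f = 2π·5840 = 3.669e+04 rad/s.
Step 2 — Component impedances:
  R: Z = R = 4700 Ω
  L: Z = jωL = j·3.669e+04·0.00245 = 0 + j89.9 Ω
  C: Z = 1/(jωC) = -j/(ω·C) = 0 - j57.98 Ω
Step 3 — Series combination: Z_total = R + L + C = 4700 + j31.92 Ω = 4700∠0.4° Ω.
Step 4 — Power factor: PF = cos(φ) = Re(Z)/|Z| = 4700/4700 = 1.
Step 5 — Type: Im(Z) = 31.92 ⇒ lagging (phase φ = 0.4°).

PF = 1 (lagging, φ = 0.4°)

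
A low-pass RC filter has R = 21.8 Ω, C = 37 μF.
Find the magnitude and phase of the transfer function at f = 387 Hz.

Step 1 — Angular frequency: ω = 2π·387 = 2432 rad/s.
Step 2 — Transfer function: H(jω) = 1/(1 + jωRC).
Step 3 — Denominator: 1 + jωRC = 1 + j·2432·21.8·3.7e-05 = 1 + j1.961.
Step 4 — H = 0.2063 - j0.4047.
Step 5 — Magnitude: |H| = 0.4542 (-6.9 dB); phase: φ = -63.0°.

|H| = 0.4542 (-6.9 dB), φ = -63.0°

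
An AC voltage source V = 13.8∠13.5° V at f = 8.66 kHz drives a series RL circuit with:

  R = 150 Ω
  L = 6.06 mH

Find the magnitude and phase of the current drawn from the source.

Step 1 — Angular frequency: ω = 2π·f = 2π·8660 = 5.441e+04 rad/s.
Step 2 — Component impedances:
  R: Z = R = 150 Ω
  L: Z = jωL = j·5.441e+04·0.00606 = 0 + j329.7 Ω
Step 3 — Series combination: Z_total = R + L = 150 + j329.7 Ω = 362.3∠65.5° Ω.
Step 4 — Source phasor: V = 13.8∠13.5° V = 13.42 + j3.222 V.
Step 5 — Ohm's law: I = V / Z_total = (13.42 + j3.222) / (150 + j329.7) = 0.02343 - j0.03004 A.
Step 6 — Convert to polar: |I| = 0.03809 A, ∠I = -52.0°.

I = 0.03809∠-52.0° A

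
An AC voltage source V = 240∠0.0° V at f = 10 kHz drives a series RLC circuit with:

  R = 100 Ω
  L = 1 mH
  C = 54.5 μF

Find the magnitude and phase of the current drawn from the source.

Step 1 — Angular frequency: ω = 2π·f = 2π·1e+04 = 6.283e+04 rad/s.
Step 2 — Component impedances:
  R: Z = R = 100 Ω
  L: Z = jωL = j·6.283e+04·0.001 = 0 + j62.83 Ω
  C: Z = 1/(jωC) = -j/(ω·C) = 0 - j0.292 Ω
Step 3 — Series combination: Z_total = R + L + C = 100 + j62.54 Ω = 117.9∠32.0° Ω.
Step 4 — Source phasor: V = 240∠0.0° V = 240 V.
Step 5 — Ohm's law: I = V / Z_total = (240) / (100 + j62.54) = 1.725 - j1.079 A.
Step 6 — Convert to polar: |I| = 2.035 A, ∠I = -32.0°.

I = 2.035∠-32.0° A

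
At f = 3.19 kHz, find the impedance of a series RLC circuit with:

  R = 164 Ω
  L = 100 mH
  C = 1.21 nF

Step 1 — Angular frequency: ω = 2π·f = 2π·3190 = 2.004e+04 rad/s.
Step 2 — Component impedances:
  R: Z = R = 164 Ω
  L: Z = jωL = j·2.004e+04·0.1 = 0 + j2004 Ω
  C: Z = 1/(jωC) = -j/(ω·C) = 0 - j4.123e+04 Ω
Step 3 — Series combination: Z_total = R + L + C = 164 - j3.923e+04 Ω = 3.923e+04∠-89.8° Ω.

Z = 164 - j3.923e+04 Ω = 3.923e+04∠-89.8° Ω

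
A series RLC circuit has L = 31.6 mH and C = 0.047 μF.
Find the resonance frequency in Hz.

Step 1 — Resonance condition Im(Z)=0 gives ω₀ = 1/√(LC).
Step 2 — ω₀ = 1/√(0.0316·4.7e-08) = 2.595e+04 rad/s.
Step 3 — f₀ = ω₀/(2π) = 4130 Hz.

f₀ = 4130 Hz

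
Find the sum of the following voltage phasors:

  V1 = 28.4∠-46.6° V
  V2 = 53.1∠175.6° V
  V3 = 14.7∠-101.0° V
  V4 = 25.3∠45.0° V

Step 1 — Convert each phasor to rectangular form:
  V1 = 28.4·(cos(-46.6°) + j·sin(-46.6°)) = 19.51 - j20.63 V
  V2 = 53.1·(cos(175.6°) + j·sin(175.6°)) = -52.94 + j4.074 V
  V3 = 14.7·(cos(-101.0°) + j·sin(-101.0°)) = -2.805 - j14.43 V
  V4 = 25.3·(cos(45.0°) + j·sin(45.0°)) = 17.89 + j17.89 V
Step 2 — Sum components: V_total = -18.35 - j13.1 V.
Step 3 — Convert to polar: |V_total| = 22.54 V, ∠V_total = -144.5°.

V_total = 22.54∠-144.5° V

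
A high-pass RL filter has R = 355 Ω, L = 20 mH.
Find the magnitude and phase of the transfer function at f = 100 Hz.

Step 1 — Angular frequency: ω = 2π·100 = 628.3 rad/s.
Step 2 — Transfer function: H(jω) = jωL/(R + jωL).
Step 3 — Numerator jωL = j·12.57; denominator R + jωL = 355 + j12.57.
Step 4 — H = 0.001251 + j0.03535.
Step 5 — Magnitude: |H| = 0.03538 (-29.0 dB); phase: φ = 88.0°.

|H| = 0.03538 (-29.0 dB), φ = 88.0°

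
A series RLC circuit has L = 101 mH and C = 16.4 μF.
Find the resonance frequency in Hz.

Step 1 — Resonance condition Im(Z)=0 gives ω₀ = 1/√(LC).
Step 2 — ω₀ = 1/√(0.101·1.64e-05) = 777 rad/s.
Step 3 — f₀ = ω₀/(2π) = 123.7 Hz.

f₀ = 123.7 Hz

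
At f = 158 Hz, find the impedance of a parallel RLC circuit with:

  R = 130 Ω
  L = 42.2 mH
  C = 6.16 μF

Step 1 — Angular frequency: ω = 2π·f = 2π·158 = 992.7 rad/s.
Step 2 — Component impedances:
  R: Z = R = 130 Ω
  L: Z = jωL = j·992.7·0.0422 = 0 + j41.89 Ω
  C: Z = 1/(jωC) = -j/(ω·C) = 0 - j163.5 Ω
Step 3 — Parallel combination: 1/Z_total = 1/R + 1/L + 1/C; Z_total = 20.55 + j47.42 Ω = 51.68∠66.6° Ω.

Z = 20.55 + j47.42 Ω = 51.68∠66.6° Ω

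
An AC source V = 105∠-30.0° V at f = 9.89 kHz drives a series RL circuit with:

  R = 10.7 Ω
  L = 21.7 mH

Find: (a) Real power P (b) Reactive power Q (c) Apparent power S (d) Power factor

Step 1 — Angular frequency: ω = 2π·f = 2π·9890 = 6.214e+04 rad/s.
Step 2 — Component impedances:
  R: Z = R = 10.7 Ω
  L: Z = jωL = j·6.214e+04·0.0217 = 0 + j1348 Ω
Step 3 — Series combination: Z_total = R + L = 10.7 + j1348 Ω = 1348∠89.5° Ω.
Step 4 — Source phasor: V = 105∠-30.0° V = 90.93 - j52.5 V.
Step 5 — Current: I = V / Z = -0.0384 - j0.06774 A = 0.07786∠-119.5° A.
Step 6 — Complex power: S = V·I* = 0.06487 + j8.176 VA.
Step 7 — Real power: P = Re(S) = 0.06487 W.
Step 8 — Reactive power: Q = Im(S) = 8.176 VAR.
Step 9 — Apparent power: |S| = 8.176 VA.
Step 10 — Power factor: PF = P/|S| = 0.007935 (lagging).

(a) P = 0.06487 W  (b) Q = 8.176 VAR  (c) S = 8.176 VA  (d) PF = 0.007935 (lagging)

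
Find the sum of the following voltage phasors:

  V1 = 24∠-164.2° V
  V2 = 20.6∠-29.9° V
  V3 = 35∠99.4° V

Step 1 — Convert each phasor to rectangular form:
  V1 = 24·(cos(-164.2°) + j·sin(-164.2°)) = -23.09 - j6.535 V
  V2 = 20.6·(cos(-29.9°) + j·sin(-29.9°)) = 17.86 - j10.27 V
  V3 = 35·(cos(99.4°) + j·sin(99.4°)) = -5.716 + j34.53 V
Step 2 — Sum components: V_total = -10.95 + j17.73 V.
Step 3 — Convert to polar: |V_total| = 20.84 V, ∠V_total = 121.7°.

V_total = 20.84∠121.7° V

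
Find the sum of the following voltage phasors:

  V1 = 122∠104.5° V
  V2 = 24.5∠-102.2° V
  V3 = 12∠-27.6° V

Step 1 — Convert each phasor to rectangular form:
  V1 = 122·(cos(104.5°) + j·sin(104.5°)) = -30.55 + j118.1 V
  V2 = 24.5·(cos(-102.2°) + j·sin(-102.2°)) = -5.177 - j23.95 V
  V3 = 12·(cos(-27.6°) + j·sin(-27.6°)) = 10.63 - j5.56 V
Step 2 — Sum components: V_total = -25.09 + j88.61 V.
Step 3 — Convert to polar: |V_total| = 92.09 V, ∠V_total = 105.8°.

V_total = 92.09∠105.8° V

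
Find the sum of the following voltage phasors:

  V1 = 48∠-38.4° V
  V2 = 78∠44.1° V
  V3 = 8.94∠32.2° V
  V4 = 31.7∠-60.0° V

Step 1 — Convert each phasor to rectangular form:
  V1 = 48·(cos(-38.4°) + j·sin(-38.4°)) = 37.62 - j29.82 V
  V2 = 78·(cos(44.1°) + j·sin(44.1°)) = 56.01 + j54.28 V
  V3 = 8.94·(cos(32.2°) + j·sin(32.2°)) = 7.565 + j4.764 V
  V4 = 31.7·(cos(-60.0°) + j·sin(-60.0°)) = 15.85 - j27.45 V
Step 2 — Sum components: V_total = 117 + j1.777 V.
Step 3 — Convert to polar: |V_total| = 117.1 V, ∠V_total = 0.9°.

V_total = 117.1∠0.9° V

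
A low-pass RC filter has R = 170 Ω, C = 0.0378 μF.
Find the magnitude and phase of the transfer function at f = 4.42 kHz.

Step 1 — Angular frequency: ω = 2π·4420 = 2.777e+04 rad/s.
Step 2 — Transfer function: H(jω) = 1/(1 + jωRC).
Step 3 — Denominator: 1 + jωRC = 1 + j·2.777e+04·170·3.78e-08 = 1 + j0.1785.
Step 4 — H = 0.9691 - j0.173.
Step 5 — Magnitude: |H| = 0.9844 (-0.1 dB); phase: φ = -10.1°.

|H| = 0.9844 (-0.1 dB), φ = -10.1°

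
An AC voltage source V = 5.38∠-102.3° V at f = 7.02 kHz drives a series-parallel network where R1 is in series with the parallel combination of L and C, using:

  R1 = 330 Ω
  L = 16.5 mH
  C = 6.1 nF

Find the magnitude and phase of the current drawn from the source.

Step 1 — Angular frequency: ω = 2π·f = 2π·7020 = 4.411e+04 rad/s.
Step 2 — Component impedances:
  R1: Z = R = 330 Ω
  L: Z = jωL = j·4.411e+04·0.0165 = 0 + j727.8 Ω
  C: Z = 1/(jωC) = -j/(ω·C) = 0 - j3717 Ω
Step 3 — Parallel branch: L || C = 1/(1/L + 1/C) = 0 + j905 Ω.
Step 4 — Series with R1: Z_total = R1 + (L || C) = 330 + j905 Ω = 963.3∠70.0° Ω.
Step 5 — Source phasor: V = 5.38∠-102.3° V = -1.146 - j5.257 V.
Step 6 — Ohm's law: I = V / Z_total = (-1.146 - j5.257) / (330 + j905) = -0.005534 - j0.0007516 A.
Step 7 — Convert to polar: |I| = 0.005585 A, ∠I = -172.3°.

I = 0.005585∠-172.3° A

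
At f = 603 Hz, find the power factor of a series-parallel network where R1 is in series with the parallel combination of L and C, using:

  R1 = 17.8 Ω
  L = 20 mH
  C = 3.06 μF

Step 1 — Angular frequency: ω = 2π·f = 2π·603 = 3789 rad/s.
Step 2 — Component impedances:
  R1: Z = R = 17.8 Ω
  L: Z = jωL = j·3789·0.02 = 0 + j75.78 Ω
  C: Z = 1/(jωC) = -j/(ω·C) = 0 - j86.25 Ω
Step 3 — Parallel branch: L || C = 1/(1/L + 1/C) = 0 + j623.7 Ω.
Step 4 — Series with R1: Z_total = R1 + (L || C) = 17.8 + j623.7 Ω = 624∠88.4° Ω.
Step 5 — Power factor: PF = cos(φ) = Re(Z)/|Z| = 17.8/624 = 0.02853.
Step 6 — Type: Im(Z) = 623.7 ⇒ lagging (phase φ = 88.4°).

PF = 0.02853 (lagging, φ = 88.4°)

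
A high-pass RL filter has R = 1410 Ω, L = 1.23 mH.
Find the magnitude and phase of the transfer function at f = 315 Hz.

Step 1 — Angular frequency: ω = 2π·315 = 1979 rad/s.
Step 2 — Transfer function: H(jω) = jωL/(R + jωL).
Step 3 — Numerator jωL = j·2.434; denominator R + jωL = 1410 + j2.434.
Step 4 — H = 2.981e-06 + j0.001727.
Step 5 — Magnitude: |H| = 0.001727 (-55.3 dB); phase: φ = 89.9°.

|H| = 0.001727 (-55.3 dB), φ = 89.9°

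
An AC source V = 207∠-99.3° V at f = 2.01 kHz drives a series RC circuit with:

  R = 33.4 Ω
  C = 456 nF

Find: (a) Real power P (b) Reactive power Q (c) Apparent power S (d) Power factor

Step 1 — Angular frequency: ω = 2π·f = 2π·2010 = 1.263e+04 rad/s.
Step 2 — Component impedances:
  R: Z = R = 33.4 Ω
  C: Z = 1/(jωC) = -j/(ω·C) = 0 - j173.6 Ω
Step 3 — Series combination: Z_total = R + C = 33.4 - j173.6 Ω = 176.8∠-79.1° Ω.
Step 4 — Source phasor: V = 207∠-99.3° V = -33.45 - j204.3 V.
Step 5 — Current: I = V / Z = 1.099 - j0.404 A = 1.171∠-20.2° A.
Step 6 — Complex power: S = V·I* = 45.77 - j238 VA.
Step 7 — Real power: P = Re(S) = 45.77 W.
Step 8 — Reactive power: Q = Im(S) = -238 VAR.
Step 9 — Apparent power: |S| = 242.3 VA.
Step 10 — Power factor: PF = P/|S| = 0.1889 (leading).

(a) P = 45.77 W  (b) Q = -238 VAR  (c) S = 242.3 VA  (d) PF = 0.1889 (leading)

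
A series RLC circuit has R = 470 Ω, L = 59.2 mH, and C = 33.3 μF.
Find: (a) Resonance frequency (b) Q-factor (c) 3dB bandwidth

Step 1 — Resonance: ω₀ = 1/√(LC) = 1/√(0.0592·3.33e-05) = 712.2 rad/s.
Step 2 — f₀ = ω₀/(2π) = 113.4 Hz.
Step 3 — Series Q: Q = ω₀L/R = 712.2·0.0592/470 = 0.08971.
Step 4 — Bandwidth: Δω = ω₀/Q = 7939 rad/s; BW = Δω/(2π) = 1264 Hz.

(a) f₀ = 113.4 Hz  (b) Q = 0.08971  (c) BW = 1264 Hz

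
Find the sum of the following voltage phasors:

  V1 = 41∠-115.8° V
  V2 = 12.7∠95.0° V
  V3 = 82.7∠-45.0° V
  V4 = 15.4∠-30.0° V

Step 1 — Convert each phasor to rectangular form:
  V1 = 41·(cos(-115.8°) + j·sin(-115.8°)) = -17.84 - j36.91 V
  V2 = 12.7·(cos(95.0°) + j·sin(95.0°)) = -1.107 + j12.65 V
  V3 = 82.7·(cos(-45.0°) + j·sin(-45.0°)) = 58.48 - j58.48 V
  V4 = 15.4·(cos(-30.0°) + j·sin(-30.0°)) = 13.34 - j7.7 V
Step 2 — Sum components: V_total = 52.86 - j90.44 V.
Step 3 — Convert to polar: |V_total| = 104.8 V, ∠V_total = -59.7°.

V_total = 104.8∠-59.7° V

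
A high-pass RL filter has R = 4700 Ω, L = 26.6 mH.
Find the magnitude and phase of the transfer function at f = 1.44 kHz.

Step 1 — Angular frequency: ω = 2π·1440 = 9048 rad/s.
Step 2 — Transfer function: H(jω) = jωL/(R + jωL).
Step 3 — Numerator jωL = j·240.7; denominator R + jωL = 4700 + j240.7.
Step 4 — H = 0.002615 + j0.05107.
Step 5 — Magnitude: |H| = 0.05114 (-25.8 dB); phase: φ = 87.1°.

|H| = 0.05114 (-25.8 dB), φ = 87.1°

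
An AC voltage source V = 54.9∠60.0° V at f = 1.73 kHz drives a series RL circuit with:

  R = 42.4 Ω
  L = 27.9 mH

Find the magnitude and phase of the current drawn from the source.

Step 1 — Angular frequency: ω = 2π·f = 2π·1730 = 1.087e+04 rad/s.
Step 2 — Component impedances:
  R: Z = R = 42.4 Ω
  L: Z = jωL = j·1.087e+04·0.0279 = 0 + j303.3 Ω
Step 3 — Series combination: Z_total = R + L = 42.4 + j303.3 Ω = 306.2∠82.0° Ω.
Step 4 — Source phasor: V = 54.9∠60.0° V = 27.45 + j47.54 V.
Step 5 — Ohm's law: I = V / Z_total = (27.45 + j47.54) / (42.4 + j303.3) = 0.1662 - j0.06728 A.
Step 6 — Convert to polar: |I| = 0.1793 A, ∠I = -22.0°.

I = 0.1793∠-22.0° A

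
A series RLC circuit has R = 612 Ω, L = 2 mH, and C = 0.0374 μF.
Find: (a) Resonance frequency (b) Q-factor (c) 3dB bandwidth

Step 1 — Resonance condition Im(Z)=0 gives ω₀ = 1/√(LC).
Step 2 — ω₀ = 1/√(0.002·3.74e-08) = 1.156e+05 rad/s.
Step 3 — f₀ = ω₀/(2π) = 1.84e+04 Hz.
Step 4 — Series Q: Q = ω₀L/R = 1.156e+05·0.002/612 = 0.3779.
Step 5 — 3dB bandwidth: Δω = ω₀/Q = 3.06e+05 rad/s; BW = Δω/(2π) = 4.87e+04 Hz.

(a) f₀ = 1.84e+04 Hz  (b) Q = 0.3779  (c) BW = 4.87e+04 Hz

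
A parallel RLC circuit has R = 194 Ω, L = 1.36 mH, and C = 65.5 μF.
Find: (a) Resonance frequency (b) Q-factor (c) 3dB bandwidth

Step 1 — Resonance: ω₀ = 1/√(LC) = 1/√(0.00136·6.55e-05) = 3351 rad/s.
Step 2 — f₀ = ω₀/(2π) = 533.2 Hz.
Step 3 — Parallel Q: Q = R/(ω₀L) = 194/(3351·0.00136) = 42.57.
Step 4 — Bandwidth: Δω = ω₀/Q = 78.7 rad/s; BW = Δω/(2π) = 12.52 Hz.

(a) f₀ = 533.2 Hz  (b) Q = 42.57  (c) BW = 12.52 Hz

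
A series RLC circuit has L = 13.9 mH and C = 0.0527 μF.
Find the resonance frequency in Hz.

Step 1 — Resonance condition Im(Z)=0 gives ω₀ = 1/√(LC).
Step 2 — ω₀ = 1/√(0.0139·5.27e-08) = 3.695e+04 rad/s.
Step 3 — f₀ = ω₀/(2π) = 5880 Hz.

f₀ = 5880 Hz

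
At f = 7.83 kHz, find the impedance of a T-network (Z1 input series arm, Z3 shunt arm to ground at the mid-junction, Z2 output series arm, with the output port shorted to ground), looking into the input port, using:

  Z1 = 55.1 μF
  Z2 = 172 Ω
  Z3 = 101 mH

Step 1 — Angular frequency: ω = 2π·f = 2π·7830 = 4.92e+04 rad/s.
Step 2 — Component impedances:
  Z1: Z = 1/(jωC) = -j/(ω·C) = 0 - j0.3689 Ω
  Z2: Z = R = 172 Ω
  Z3: Z = jωL = j·4.92e+04·0.101 = 0 + j4969 Ω
Step 3 — With the output port shorted to ground, the output series arm Z2 runs from the junction to ground; the shunt arm Z3 also runs from the junction to ground. They appear in parallel: Z3 || Z2 = 171.8 + j5.947 Ω.
Step 4 — Series with input arm Z1: Z_in = Z1 + (Z3 || Z2) = 171.8 + j5.578 Ω = 171.9∠1.9° Ω.

Z = 171.8 + j5.578 Ω = 171.9∠1.9° Ω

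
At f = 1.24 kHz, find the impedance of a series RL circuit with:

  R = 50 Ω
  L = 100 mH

Step 1 — Angular frequency: ω = 2π·f = 2π·1240 = 7791 rad/s.
Step 2 — Component impedances:
  R: Z = R = 50 Ω
  L: Z = jωL = j·7791·0.1 = 0 + j779.1 Ω
Step 3 — Series combination: Z_total = R + L = 50 + j779.1 Ω = 780.7∠86.3° Ω.

Z = 50 + j779.1 Ω = 780.7∠86.3° Ω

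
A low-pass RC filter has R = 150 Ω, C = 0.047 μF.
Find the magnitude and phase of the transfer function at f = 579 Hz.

Step 1 — Angular frequency: ω = 2π·579 = 3638 rad/s.
Step 2 — Transfer function: H(jω) = 1/(1 + jωRC).
Step 3 — Denominator: 1 + jωRC = 1 + j·3638·150·4.7e-08 = 1 + j0.02565.
Step 4 — H = 0.9993 - j0.02563.
Step 5 — Magnitude: |H| = 0.9997 (-0.0 dB); phase: φ = -1.5°.

|H| = 0.9997 (-0.0 dB), φ = -1.5°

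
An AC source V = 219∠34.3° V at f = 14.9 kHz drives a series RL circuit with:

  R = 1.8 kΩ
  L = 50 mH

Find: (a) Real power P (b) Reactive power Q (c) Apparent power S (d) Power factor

Step 1 — Angular frequency: ω = 2π·f = 2π·1.49e+04 = 9.362e+04 rad/s.
Step 2 — Component impedances:
  R: Z = R = 1800 Ω
  L: Z = jωL = j·9.362e+04·0.05 = 0 + j4681 Ω
Step 3 — Series combination: Z_total = R + L = 1800 + j4681 Ω = 5015∠69.0° Ω.
Step 4 — Source phasor: V = 219∠34.3° V = 180.9 + j123.4 V.
Step 5 — Current: I = V / Z = 0.03592 - j0.02484 A = 0.04367∠-34.7° A.
Step 6 — Complex power: S = V·I* = 3.432 + j8.926 VA.
Step 7 — Real power: P = Re(S) = 3.432 W.
Step 8 — Reactive power: Q = Im(S) = 8.926 VAR.
Step 9 — Apparent power: |S| = 9.563 VA.
Step 10 — Power factor: PF = P/|S| = 0.3589 (lagging).

(a) P = 3.432 W  (b) Q = 8.926 VAR  (c) S = 9.563 VA  (d) PF = 0.3589 (lagging)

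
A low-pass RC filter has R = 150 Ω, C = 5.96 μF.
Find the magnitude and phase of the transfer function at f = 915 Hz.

Step 1 — Angular frequency: ω = 2π·915 = 5749 rad/s.
Step 2 — Transfer function: H(jω) = 1/(1 + jωRC).
Step 3 — Denominator: 1 + jωRC = 1 + j·5749·150·5.96e-06 = 1 + j5.14.
Step 4 — H = 0.03647 - j0.1875.
Step 5 — Magnitude: |H| = 0.191 (-14.4 dB); phase: φ = -79.0°.

|H| = 0.191 (-14.4 dB), φ = -79.0°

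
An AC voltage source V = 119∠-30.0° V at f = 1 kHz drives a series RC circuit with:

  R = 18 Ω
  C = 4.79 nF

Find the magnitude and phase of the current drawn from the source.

Step 1 — Angular frequency: ω = 2π·f = 2π·1000 = 6283 rad/s.
Step 2 — Component impedances:
  R: Z = R = 18 Ω
  C: Z = 1/(jωC) = -j/(ω·C) = 0 - j3.323e+04 Ω
Step 3 — Series combination: Z_total = R + C = 18 - j3.323e+04 Ω = 3.323e+04∠-90.0° Ω.
Step 4 — Source phasor: V = 119∠-30.0° V = 103.1 - j59.5 V.
Step 5 — Ohm's law: I = V / Z_total = (103.1 - j59.5) / (18 - j3.323e+04) = 0.001792 + j0.003101 A.
Step 6 — Convert to polar: |I| = 0.003581 A, ∠I = 60.0°.

I = 0.003581∠60.0° A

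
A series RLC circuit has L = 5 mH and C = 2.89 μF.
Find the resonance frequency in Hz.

Step 1 — Resonance condition Im(Z)=0 gives ω₀ = 1/√(LC).
Step 2 — ω₀ = 1/√(0.005·2.89e-06) = 8319 rad/s.
Step 3 — f₀ = ω₀/(2π) = 1324 Hz.

f₀ = 1324 Hz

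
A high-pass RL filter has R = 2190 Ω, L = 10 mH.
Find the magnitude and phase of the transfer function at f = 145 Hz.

Step 1 — Angular frequency: ω = 2π·145 = 911.1 rad/s.
Step 2 — Transfer function: H(jω) = jωL/(R + jωL).
Step 3 — Numerator jωL = j·9.111; denominator R + jωL = 2190 + j9.111.
Step 4 — H = 1.731e-05 + j0.00416.
Step 5 — Magnitude: |H| = 0.00416 (-47.6 dB); phase: φ = 89.8°.

|H| = 0.00416 (-47.6 dB), φ = 89.8°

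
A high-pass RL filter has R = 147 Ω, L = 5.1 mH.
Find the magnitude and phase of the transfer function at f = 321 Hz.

Step 1 — Angular frequency: ω = 2π·321 = 2017 rad/s.
Step 2 — Transfer function: H(jω) = jωL/(R + jωL).
Step 3 — Numerator jωL = j·10.29; denominator R + jωL = 147 + j10.29.
Step 4 — H = 0.004873 + j0.06963.
Step 5 — Magnitude: |H| = 0.0698 (-23.1 dB); phase: φ = 86.0°.

|H| = 0.0698 (-23.1 dB), φ = 86.0°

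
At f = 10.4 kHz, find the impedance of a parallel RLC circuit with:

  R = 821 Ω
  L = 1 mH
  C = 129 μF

Step 1 — Angular frequency: ω = 2π·f = 2π·1.04e+04 = 6.535e+04 rad/s.
Step 2 — Component impedances:
  R: Z = R = 821 Ω
  L: Z = jωL = j·6.535e+04·0.001 = 0 + j65.35 Ω
  C: Z = 1/(jωC) = -j/(ω·C) = 0 - j0.1186 Ω
Step 3 — Parallel combination: 1/Z_total = 1/R + 1/L + 1/C; Z_total = 1.72e-05 - j0.1188 Ω = 0.1188∠-90.0° Ω.

Z = 1.72e-05 - j0.1188 Ω = 0.1188∠-90.0° Ω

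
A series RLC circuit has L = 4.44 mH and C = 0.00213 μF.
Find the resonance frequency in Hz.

Step 1 — Resonance condition Im(Z)=0 gives ω₀ = 1/√(LC).
Step 2 — ω₀ = 1/√(0.00444·2.13e-09) = 3.252e+05 rad/s.
Step 3 — f₀ = ω₀/(2π) = 5.175e+04 Hz.

f₀ = 5.175e+04 Hz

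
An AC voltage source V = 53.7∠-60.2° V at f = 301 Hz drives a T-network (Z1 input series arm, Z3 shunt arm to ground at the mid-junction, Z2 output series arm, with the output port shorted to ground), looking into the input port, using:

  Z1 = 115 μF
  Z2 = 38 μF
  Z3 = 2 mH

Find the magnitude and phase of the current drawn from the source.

Step 1 — Angular frequency: ω = 2π·f = 2π·301 = 1891 rad/s.
Step 2 — Component impedances:
  Z1: Z = 1/(jωC) = -j/(ω·C) = 0 - j4.598 Ω
  Z2: Z = 1/(jωC) = -j/(ω·C) = 0 - j13.91 Ω
  Z3: Z = jωL = j·1891·0.002 = 0 + j3.782 Ω
Step 3 — With the output port shorted to ground, the output series arm Z2 runs from the junction to ground; the shunt arm Z3 also runs from the junction to ground. They appear in parallel: Z3 || Z2 = 0 + j5.195 Ω.
Step 4 — Series with input arm Z1: Z_in = Z1 + (Z3 || Z2) = 0 + j0.5967 Ω = 0.5967∠90.0° Ω.
Step 5 — Source phasor: V = 53.7∠-60.2° V = 26.69 - j46.6 V.
Step 6 — Ohm's law: I = V / Z_total = (26.69 - j46.6) / (0 + j0.5967) = -78.1 - j44.73 A.
Step 7 — Convert to polar: |I| = 90 A, ∠I = -150.2°.

I = 90∠-150.2° A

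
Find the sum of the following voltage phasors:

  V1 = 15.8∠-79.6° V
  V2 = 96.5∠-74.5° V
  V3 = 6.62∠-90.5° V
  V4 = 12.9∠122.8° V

Step 1 — Convert each phasor to rectangular form:
  V1 = 15.8·(cos(-79.6°) + j·sin(-79.6°)) = 2.852 - j15.54 V
  V2 = 96.5·(cos(-74.5°) + j·sin(-74.5°)) = 25.79 - j92.99 V
  V3 = 6.62·(cos(-90.5°) + j·sin(-90.5°)) = -0.05777 - j6.62 V
  V4 = 12.9·(cos(122.8°) + j·sin(122.8°)) = -6.988 + j10.84 V
Step 2 — Sum components: V_total = 21.59 - j104.3 V.
Step 3 — Convert to polar: |V_total| = 106.5 V, ∠V_total = -78.3°.

V_total = 106.5∠-78.3° V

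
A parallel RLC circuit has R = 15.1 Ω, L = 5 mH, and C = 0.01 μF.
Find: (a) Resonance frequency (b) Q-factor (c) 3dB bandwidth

Step 1 — Resonance: ω₀ = 1/√(LC) = 1/√(0.005·1e-08) = 1.414e+05 rad/s.
Step 2 — f₀ = ω₀/(2π) = 2.251e+04 Hz.
Step 3 — Parallel Q: Q = R/(ω₀L) = 15.1/(1.414e+05·0.005) = 0.02135.
Step 4 — Bandwidth: Δω = ω₀/Q = 6.623e+06 rad/s; BW = Δω/(2π) = 1.054e+06 Hz.

(a) f₀ = 2.251e+04 Hz  (b) Q = 0.02135  (c) BW = 1.054e+06 Hz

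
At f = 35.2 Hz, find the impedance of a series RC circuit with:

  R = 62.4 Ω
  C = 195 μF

Step 1 — Angular frequency: ω = 2π·f = 2π·35.2 = 221.2 rad/s.
Step 2 — Component impedances:
  R: Z = R = 62.4 Ω
  C: Z = 1/(jωC) = -j/(ω·C) = 0 - j23.19 Ω
Step 3 — Series combination: Z_total = R + C = 62.4 - j23.19 Ω = 66.57∠-20.4° Ω.

Z = 62.4 - j23.19 Ω = 66.57∠-20.4° Ω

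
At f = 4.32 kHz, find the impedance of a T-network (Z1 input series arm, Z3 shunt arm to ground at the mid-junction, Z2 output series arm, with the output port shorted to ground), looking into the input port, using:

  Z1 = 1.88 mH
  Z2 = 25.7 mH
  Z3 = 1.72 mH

Step 1 — Angular frequency: ω = 2π·f = 2π·4320 = 2.714e+04 rad/s.
Step 2 — Component impedances:
  Z1: Z = jωL = j·2.714e+04·0.00188 = 0 + j51.03 Ω
  Z2: Z = jωL = j·2.714e+04·0.0257 = 0 + j697.6 Ω
  Z3: Z = jωL = j·2.714e+04·0.00172 = 0 + j46.69 Ω
Step 3 — With the output port shorted to ground, the output series arm Z2 runs from the junction to ground; the shunt arm Z3 also runs from the junction to ground. They appear in parallel: Z3 || Z2 = 0 + j43.76 Ω.
Step 4 — Series with input arm Z1: Z_in = Z1 + (Z3 || Z2) = 0 + j94.79 Ω = 94.79∠90.0° Ω.

Z = 0 + j94.79 Ω = 94.79∠90.0° Ω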